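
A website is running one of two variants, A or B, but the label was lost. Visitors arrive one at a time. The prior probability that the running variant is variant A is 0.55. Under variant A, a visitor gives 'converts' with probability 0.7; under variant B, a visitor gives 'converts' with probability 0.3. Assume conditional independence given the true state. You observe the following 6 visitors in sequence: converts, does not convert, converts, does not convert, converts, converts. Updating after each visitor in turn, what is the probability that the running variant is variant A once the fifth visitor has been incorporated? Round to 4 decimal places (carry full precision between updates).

Apply Bayes' rule sequentially, carrying P(A) forward.
After 'converts': P(A) = 0.7·0.5500 / (0.7·0.5500 + 0.3·0.4500) ≈ 0.7404
After 'does not convert': P(A) = 0.3·0.7404 / (0.3·0.7404 + 0.7·0.2596) ≈ 0.5500
After 'converts': P(A) = 0.7·0.5500 / (0.7·0.5500 + 0.3·0.4500) ≈ 0.7404
After 'does not convert': P(A) = 0.3·0.7404 / (0.3·0.7404 + 0.7·0.2596) ≈ 0.5500
After 'converts': P(A) = 0.7·0.5500 / (0.7·0.5500 + 0.3·0.4500) ≈ 0.7404

0.7404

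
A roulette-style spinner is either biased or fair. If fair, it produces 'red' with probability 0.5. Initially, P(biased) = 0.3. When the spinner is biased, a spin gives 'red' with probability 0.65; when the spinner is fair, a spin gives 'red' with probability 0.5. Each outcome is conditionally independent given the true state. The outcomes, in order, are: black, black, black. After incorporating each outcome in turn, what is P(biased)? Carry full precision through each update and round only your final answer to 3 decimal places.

After 'black': P(biased) = 0.35·0.3000 / (0.35·0.3000 + 0.5·0.7000) ≈ 0.2308
After 'black': P(biased) = 0.35·0.2308 / (0.35·0.2308 + 0.5·0.7692) ≈ 0.1736
After 'black': P(biased) = 0.35·0.1736 / (0.35·0.1736 + 0.5·0.8264) ≈ 0.1282

0.128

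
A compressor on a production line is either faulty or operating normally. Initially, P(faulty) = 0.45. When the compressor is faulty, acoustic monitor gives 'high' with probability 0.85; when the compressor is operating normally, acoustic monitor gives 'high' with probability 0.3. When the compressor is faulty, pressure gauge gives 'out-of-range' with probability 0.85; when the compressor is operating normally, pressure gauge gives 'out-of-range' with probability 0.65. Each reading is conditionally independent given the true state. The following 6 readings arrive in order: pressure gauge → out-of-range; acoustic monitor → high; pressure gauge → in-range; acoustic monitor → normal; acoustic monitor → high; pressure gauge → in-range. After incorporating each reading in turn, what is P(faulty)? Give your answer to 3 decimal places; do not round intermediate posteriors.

0.253

After pressure gauge='out-of-range': P(faulty) = 0.85·0.4500 / (0.85·0.4500 + 0.65·0.5500) ≈ 0.5169
After acoustic monitor='high': P(faulty) = 0.85·0.5169 / (0.85·0.5169 + 0.3·0.4831) ≈ 0.7520
After pressure gauge='in-range': P(faulty) = 0.15·0.7520 / (0.15·0.7520 + 0.35·0.2480) ≈ 0.5651
After acoustic monitor='normal': P(faulty) = 0.15·0.5651 / (0.15·0.5651 + 0.7·0.4349) ≈ 0.2178
After acoustic monitor='high': P(faulty) = 0.85·0.2178 / (0.85·0.2178 + 0.3·0.7822) ≈ 0.4410
After pressure gauge='in-range': P(faulty) = 0.15·0.4410 / (0.15·0.4410 + 0.35·0.5590) ≈ 0.2526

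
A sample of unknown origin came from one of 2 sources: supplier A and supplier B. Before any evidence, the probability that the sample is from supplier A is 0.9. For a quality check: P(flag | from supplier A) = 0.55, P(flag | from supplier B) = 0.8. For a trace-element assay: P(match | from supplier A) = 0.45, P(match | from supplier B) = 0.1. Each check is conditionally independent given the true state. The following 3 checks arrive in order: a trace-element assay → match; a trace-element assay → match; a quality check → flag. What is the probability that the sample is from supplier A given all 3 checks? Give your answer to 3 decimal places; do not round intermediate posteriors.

0.992

After a trace-element assay='match': P(supplier A) = 0.45·0.9000 / (0.45·0.9000 + 0.1·0.1000) ≈ 0.9759
After a trace-element assay='match': P(supplier A) = 0.45·0.9759 / (0.45·0.9759 + 0.1·0.0241) ≈ 0.9945
After a quality check='flag': P(supplier A) = 0.55·0.9945 / (0.55·0.9945 + 0.8·0.0055) ≈ 0.9921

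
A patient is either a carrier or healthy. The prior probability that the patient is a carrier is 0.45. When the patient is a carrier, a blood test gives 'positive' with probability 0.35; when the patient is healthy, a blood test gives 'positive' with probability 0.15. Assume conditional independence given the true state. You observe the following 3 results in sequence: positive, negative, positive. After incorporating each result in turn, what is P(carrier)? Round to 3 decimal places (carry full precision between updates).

Each posterior becomes the prior for the next update.
After 'positive': P(carrier) = 0.35·0.4500 / (0.35·0.4500 + 0.15·0.5500) ≈ 0.6562
After 'negative': P(carrier) = 0.65·0.6562 / (0.65·0.6562 + 0.85·0.3438) ≈ 0.5935
After 'positive': P(carrier) = 0.35·0.5935 / (0.35·0.5935 + 0.15·0.4065) ≈ 0.7731

0.773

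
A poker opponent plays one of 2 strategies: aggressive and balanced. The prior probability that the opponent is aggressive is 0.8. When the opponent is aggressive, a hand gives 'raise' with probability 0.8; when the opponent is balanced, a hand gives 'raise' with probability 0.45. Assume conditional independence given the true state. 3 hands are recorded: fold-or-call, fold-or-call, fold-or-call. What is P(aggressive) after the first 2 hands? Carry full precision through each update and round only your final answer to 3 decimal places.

Apply Bayes' rule sequentially, carrying P(aggressive) forward.
After 'fold-or-call': P(aggressive) = 0.2·0.8000 / (0.2·0.8000 + 0.55·0.2000) ≈ 0.5926
After 'fold-or-call': P(aggressive) = 0.2·0.5926 / (0.2·0.5926 + 0.55·0.4074) ≈ 0.3459

0.346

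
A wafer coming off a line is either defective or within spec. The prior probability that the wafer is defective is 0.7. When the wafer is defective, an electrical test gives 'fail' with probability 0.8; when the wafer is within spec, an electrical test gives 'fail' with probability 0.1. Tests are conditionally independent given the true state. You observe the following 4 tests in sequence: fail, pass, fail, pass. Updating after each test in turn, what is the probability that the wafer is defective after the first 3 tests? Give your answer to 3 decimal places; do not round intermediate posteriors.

0.971

After 'fail': P(defective) = 0.8·0.7000 / (0.8·0.7000 + 0.1·0.3000) ≈ 0.9492
After 'pass': P(defective) = 0.2·0.9492 / (0.2·0.9492 + 0.9·0.0508) ≈ 0.8058
After 'fail': P(defective) = 0.8·0.8058 / (0.8·0.8058 + 0.1·0.1942) ≈ 0.9707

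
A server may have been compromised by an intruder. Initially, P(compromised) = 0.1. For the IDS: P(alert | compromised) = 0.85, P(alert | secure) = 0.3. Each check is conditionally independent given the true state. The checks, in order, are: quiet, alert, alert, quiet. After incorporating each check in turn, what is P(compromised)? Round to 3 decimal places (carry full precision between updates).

0.039

After 'quiet': P(compromised) = 0.15·0.1000 / (0.15·0.1000 + 0.7·0.9000) ≈ 0.0233
After 'alert': P(compromised) = 0.85·0.0233 / (0.85·0.0233 + 0.3·0.9767) ≈ 0.0632
After 'alert': P(compromised) = 0.85·0.0632 / (0.85·0.0632 + 0.3·0.9368) ≈ 0.1605
After 'quiet': P(compromised) = 0.15·0.1605 / (0.15·0.1605 + 0.7·0.8395) ≈ 0.0393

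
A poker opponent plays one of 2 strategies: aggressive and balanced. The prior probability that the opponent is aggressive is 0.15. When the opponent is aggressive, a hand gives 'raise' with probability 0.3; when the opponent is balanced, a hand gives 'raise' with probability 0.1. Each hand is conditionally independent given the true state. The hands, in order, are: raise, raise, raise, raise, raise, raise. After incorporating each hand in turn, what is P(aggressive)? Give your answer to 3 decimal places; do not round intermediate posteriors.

After 'raise': P(aggressive) = 0.3·0.1500 / (0.3·0.1500 + 0.1·0.8500) ≈ 0.3462
After 'raise': P(aggressive) = 0.3·0.3462 / (0.3·0.3462 + 0.1·0.6538) ≈ 0.6136
After 'raise': P(aggressive) = 0.3·0.6136 / (0.3·0.6136 + 0.1·0.3864) ≈ 0.8265
After 'raise': P(aggressive) = 0.3·0.8265 / (0.3·0.8265 + 0.1·0.1735) ≈ 0.9346
After 'raise': P(aggressive) = 0.3·0.9346 / (0.3·0.9346 + 0.1·0.0654) ≈ 0.9772
After 'raise': P(aggressive) = 0.3·0.9772 / (0.3·0.9772 + 0.1·0.0228) ≈ 0.9923

0.992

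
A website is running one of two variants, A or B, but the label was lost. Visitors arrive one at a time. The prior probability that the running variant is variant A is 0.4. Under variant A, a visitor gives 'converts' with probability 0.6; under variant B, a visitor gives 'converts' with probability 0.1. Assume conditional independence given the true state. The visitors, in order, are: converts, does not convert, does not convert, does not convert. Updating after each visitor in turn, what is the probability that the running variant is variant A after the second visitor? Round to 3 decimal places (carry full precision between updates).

0.640

Each posterior becomes the prior for the next update.
After 'converts': P(A) = 0.6·0.4000 / (0.6·0.4000 + 0.1·0.6000) ≈ 0.8000
After 'does not convert': P(A) = 0.4·0.8000 / (0.4·0.8000 + 0.9·0.2000) ≈ 0.6400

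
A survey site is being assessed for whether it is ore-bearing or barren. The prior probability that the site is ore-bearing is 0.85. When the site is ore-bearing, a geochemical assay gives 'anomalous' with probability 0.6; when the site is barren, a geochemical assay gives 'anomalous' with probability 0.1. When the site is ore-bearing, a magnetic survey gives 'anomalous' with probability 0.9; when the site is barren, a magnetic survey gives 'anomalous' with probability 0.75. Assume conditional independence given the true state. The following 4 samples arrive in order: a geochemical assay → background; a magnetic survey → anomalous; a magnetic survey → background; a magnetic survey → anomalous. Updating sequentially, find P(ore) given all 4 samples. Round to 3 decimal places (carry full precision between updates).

After a geochemical assay='background': P(ore) = 0.4·0.8500 / (0.4·0.8500 + 0.9·0.1500) ≈ 0.7158
After a magnetic survey='anomalous': P(ore) = 0.9·0.7158 / (0.9·0.7158 + 0.75·0.2842) ≈ 0.7514
After a magnetic survey='background': P(ore) = 0.1·0.7514 / (0.1·0.7514 + 0.25·0.2486) ≈ 0.5473
After a magnetic survey='anomalous': P(ore) = 0.9·0.5473 / (0.9·0.5473 + 0.75·0.4527) ≈ 0.5919

0.592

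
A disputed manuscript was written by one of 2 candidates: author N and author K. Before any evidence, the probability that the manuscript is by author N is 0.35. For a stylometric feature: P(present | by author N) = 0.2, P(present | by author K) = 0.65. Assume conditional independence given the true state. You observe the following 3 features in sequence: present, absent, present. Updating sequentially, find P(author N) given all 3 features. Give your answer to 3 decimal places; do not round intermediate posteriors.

Apply Bayes' rule sequentially, carrying P(author N) forward.
After 'present': P(author N) = 0.2·0.3500 / (0.2·0.3500 + 0.65·0.6500) ≈ 0.1421
After 'absent': P(author N) = 0.8·0.1421 / (0.8·0.1421 + 0.35·0.8579) ≈ 0.2747
After 'present': P(author N) = 0.2·0.2747 / (0.2·0.2747 + 0.65·0.7253) ≈ 0.1044

0.104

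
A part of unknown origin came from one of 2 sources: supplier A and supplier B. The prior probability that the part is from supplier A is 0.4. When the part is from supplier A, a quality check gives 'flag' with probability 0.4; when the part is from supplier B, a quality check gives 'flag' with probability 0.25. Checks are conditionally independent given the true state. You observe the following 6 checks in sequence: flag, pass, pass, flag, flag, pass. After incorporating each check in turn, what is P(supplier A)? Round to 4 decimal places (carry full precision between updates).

0.5830

After 'flag': P(supplier A) = 0.4·0.4000 / (0.4·0.4000 + 0.25·0.6000) ≈ 0.5161
After 'pass': P(supplier A) = 0.6·0.5161 / (0.6·0.5161 + 0.75·0.4839) ≈ 0.4604
After 'pass': P(supplier A) = 0.6·0.4604 / (0.6·0.4604 + 0.75·0.5396) ≈ 0.4057
After 'flag': P(supplier A) = 0.4·0.4057 / (0.4·0.4057 + 0.25·0.5943) ≈ 0.5220
After 'flag': P(supplier A) = 0.4·0.5220 / (0.4·0.5220 + 0.25·0.4780) ≈ 0.6360
After 'pass': P(supplier A) = 0.6·0.6360 / (0.6·0.6360 + 0.75·0.3640) ≈ 0.5830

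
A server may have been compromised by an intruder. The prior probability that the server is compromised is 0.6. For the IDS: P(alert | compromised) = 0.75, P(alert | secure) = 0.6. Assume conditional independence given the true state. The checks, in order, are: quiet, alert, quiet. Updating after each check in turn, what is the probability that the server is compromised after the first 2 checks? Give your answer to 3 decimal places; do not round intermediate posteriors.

0.540

After 'quiet': P(compromised) = 0.25·0.6000 / (0.25·0.6000 + 0.4·0.4000) ≈ 0.4839
After 'alert': P(compromised) = 0.75·0.4839 / (0.75·0.4839 + 0.6·0.5161) ≈ 0.5396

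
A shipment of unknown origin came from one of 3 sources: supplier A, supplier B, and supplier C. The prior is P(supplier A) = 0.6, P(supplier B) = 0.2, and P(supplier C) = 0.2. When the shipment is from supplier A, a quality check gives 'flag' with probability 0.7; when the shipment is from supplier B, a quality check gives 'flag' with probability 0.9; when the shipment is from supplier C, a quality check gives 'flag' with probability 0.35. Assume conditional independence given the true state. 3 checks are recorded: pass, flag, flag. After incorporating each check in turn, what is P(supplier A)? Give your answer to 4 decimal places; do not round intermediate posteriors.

Apply Bayes' rule sequentially, carrying P(supplier A) forward.
After 'pass': normaliser = 0.3·0.6000 + 0.1·0.2000 + 0.65·0.2000; P(supplier A) ≈ 0.5455, P(supplier B) ≈ 0.0606, P(supplier C) ≈ 0.3939
After 'flag': normaliser = 0.7·0.5455 + 0.9·0.0606 + 0.35·0.3939; P(supplier A) ≈ 0.6649, P(supplier B) ≈ 0.0950, P(supplier C) ≈ 0.2401
After 'flag': normaliser = 0.7·0.6649 + 0.9·0.0950 + 0.35·0.2401; P(supplier A) ≈ 0.7330, P(supplier B) ≈ 0.1346, P(supplier C) ≈ 0.1323

0.7330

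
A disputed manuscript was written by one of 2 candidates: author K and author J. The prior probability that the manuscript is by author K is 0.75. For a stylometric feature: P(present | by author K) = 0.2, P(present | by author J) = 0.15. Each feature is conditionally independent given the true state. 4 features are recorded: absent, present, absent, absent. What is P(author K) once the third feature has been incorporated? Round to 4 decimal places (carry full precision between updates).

After 'absent': P(author K) = 0.8·0.7500 / (0.8·0.7500 + 0.85·0.2500) ≈ 0.7385
After 'present': P(author K) = 0.2·0.7385 / (0.2·0.7385 + 0.15·0.2615) ≈ 0.7901
After 'absent': P(author K) = 0.8·0.7901 / (0.8·0.7901 + 0.85·0.2099) ≈ 0.7799

0.7799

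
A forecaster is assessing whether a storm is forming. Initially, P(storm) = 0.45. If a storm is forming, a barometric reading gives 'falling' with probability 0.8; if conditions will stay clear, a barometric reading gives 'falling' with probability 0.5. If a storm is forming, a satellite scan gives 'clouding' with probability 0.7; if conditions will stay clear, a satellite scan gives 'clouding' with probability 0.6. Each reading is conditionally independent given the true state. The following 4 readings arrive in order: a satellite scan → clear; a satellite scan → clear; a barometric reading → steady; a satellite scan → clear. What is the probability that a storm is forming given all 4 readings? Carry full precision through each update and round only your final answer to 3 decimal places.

0.121

Apply Bayes' rule sequentially, carrying P(storm) forward.
After a satellite scan='clear': P(storm) = 0.3·0.4500 / (0.3·0.4500 + 0.4·0.5500) ≈ 0.3803
After a satellite scan='clear': P(storm) = 0.3·0.3803 / (0.3·0.3803 + 0.4·0.6197) ≈ 0.3152
After a barometric reading='steady': P(storm) = 0.2·0.3152 / (0.2·0.3152 + 0.5·0.6848) ≈ 0.1555
After a satellite scan='clear': P(storm) = 0.3·0.1555 / (0.3·0.1555 + 0.4·0.8445) ≈ 0.1213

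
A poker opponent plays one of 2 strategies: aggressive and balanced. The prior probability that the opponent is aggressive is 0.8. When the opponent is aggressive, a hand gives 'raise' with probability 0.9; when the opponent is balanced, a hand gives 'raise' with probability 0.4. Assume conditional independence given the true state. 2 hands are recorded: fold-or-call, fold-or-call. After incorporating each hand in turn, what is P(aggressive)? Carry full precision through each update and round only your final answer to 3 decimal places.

0.100

Each posterior becomes the prior for the next update.
After 'fold-or-call': P(aggressive) = 0.1·0.8000 / (0.1·0.8000 + 0.6·0.2000) ≈ 0.4000
After 'fold-or-call': P(aggressive) = 0.1·0.4000 / (0.1·0.4000 + 0.6·0.6000) ≈ 0.1000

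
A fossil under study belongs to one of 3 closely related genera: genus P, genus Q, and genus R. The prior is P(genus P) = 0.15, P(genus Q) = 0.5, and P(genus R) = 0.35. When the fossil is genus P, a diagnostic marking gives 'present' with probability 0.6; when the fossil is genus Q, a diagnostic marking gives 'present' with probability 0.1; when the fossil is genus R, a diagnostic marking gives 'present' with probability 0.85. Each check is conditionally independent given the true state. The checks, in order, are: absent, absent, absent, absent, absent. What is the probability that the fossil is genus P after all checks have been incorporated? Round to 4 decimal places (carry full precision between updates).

0.0052

After 'absent': normaliser = 0.4·0.1500 + 0.9·0.5000 + 0.15·0.3500; P(genus P) ≈ 0.1067, P(genus Q) ≈ 0.8000, P(genus R) ≈ 0.0933
After 'absent': normaliser = 0.4·0.1067 + 0.9·0.8000 + 0.15·0.0933; P(genus P) ≈ 0.0549, P(genus Q) ≈ 0.9270, P(genus R) ≈ 0.0180
After 'absent': normaliser = 0.4·0.0549 + 0.9·0.9270 + 0.15·0.0180; P(genus P) ≈ 0.0256, P(genus Q) ≈ 0.9713, P(genus R) ≈ 0.0031
After 'absent': normaliser = 0.4·0.0256 + 0.9·0.9713 + 0.15·0.0031; P(genus P) ≈ 0.0116, P(genus Q) ≈ 0.9879, P(genus R) ≈ 0.0005
After 'absent': normaliser = 0.4·0.0116 + 0.9·0.9879 + 0.15·0.0005; P(genus P) ≈ 0.0052, P(genus Q) ≈ 0.9947, P(genus R) ≈ 0.0001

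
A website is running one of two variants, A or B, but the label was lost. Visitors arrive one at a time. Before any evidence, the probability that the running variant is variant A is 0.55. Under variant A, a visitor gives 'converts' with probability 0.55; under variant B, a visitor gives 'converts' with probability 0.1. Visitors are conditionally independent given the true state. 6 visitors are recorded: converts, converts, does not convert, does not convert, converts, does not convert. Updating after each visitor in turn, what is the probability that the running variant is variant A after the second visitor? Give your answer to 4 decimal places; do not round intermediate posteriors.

0.9737

After 'converts': P(A) = 0.55·0.5500 / (0.55·0.5500 + 0.1·0.4500) ≈ 0.8705
After 'converts': P(A) = 0.55·0.8705 / (0.55·0.8705 + 0.1·0.1295) ≈ 0.9737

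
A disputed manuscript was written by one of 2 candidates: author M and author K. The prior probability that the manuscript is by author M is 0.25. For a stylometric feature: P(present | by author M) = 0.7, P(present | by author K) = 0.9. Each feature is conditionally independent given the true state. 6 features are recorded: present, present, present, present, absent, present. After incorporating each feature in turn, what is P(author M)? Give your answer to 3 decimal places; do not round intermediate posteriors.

0.222

After 'present': P(author M) = 0.7·0.2500 / (0.7·0.2500 + 0.9·0.7500) ≈ 0.2059
After 'present': P(author M) = 0.7·0.2059 / (0.7·0.2059 + 0.9·0.7941) ≈ 0.1678
After 'present': P(author M) = 0.7·0.1678 / (0.7·0.1678 + 0.9·0.8322) ≈ 0.1356
After 'present': P(author M) = 0.7·0.1356 / (0.7·0.1356 + 0.9·0.8644) ≈ 0.1087
After 'absent': P(author M) = 0.3·0.1087 / (0.3·0.1087 + 0.1·0.8913) ≈ 0.2679
After 'present': P(author M) = 0.7·0.2679 / (0.7·0.2679 + 0.9·0.7321) ≈ 0.2216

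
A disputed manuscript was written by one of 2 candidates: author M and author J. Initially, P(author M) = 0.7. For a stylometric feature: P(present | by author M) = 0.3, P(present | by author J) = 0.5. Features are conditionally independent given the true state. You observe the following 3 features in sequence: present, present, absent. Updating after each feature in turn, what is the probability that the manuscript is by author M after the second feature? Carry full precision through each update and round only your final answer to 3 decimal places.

After 'present': P(author M) = 0.3·0.7000 / (0.3·0.7000 + 0.5·0.3000) ≈ 0.5833
After 'present': P(author M) = 0.3·0.5833 / (0.3·0.5833 + 0.5·0.4167) ≈ 0.4565

0.457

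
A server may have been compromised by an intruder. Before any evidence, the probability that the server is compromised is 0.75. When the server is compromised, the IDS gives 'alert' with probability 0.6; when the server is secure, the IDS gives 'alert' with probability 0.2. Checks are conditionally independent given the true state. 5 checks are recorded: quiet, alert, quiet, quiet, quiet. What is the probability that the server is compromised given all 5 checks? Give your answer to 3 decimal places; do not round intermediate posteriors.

0.360

After 'quiet': P(compromised) = 0.4·0.7500 / (0.4·0.7500 + 0.8·0.2500) ≈ 0.6000
After 'alert': P(compromised) = 0.6·0.6000 / (0.6·0.6000 + 0.2·0.4000) ≈ 0.8182
After 'quiet': P(compromised) = 0.4·0.8182 / (0.4·0.8182 + 0.8·0.1818) ≈ 0.6923
After 'quiet': P(compromised) = 0.4·0.6923 / (0.4·0.6923 + 0.8·0.3077) ≈ 0.5294
After 'quiet': P(compromised) = 0.4·0.5294 / (0.4·0.5294 + 0.8·0.4706) ≈ 0.3600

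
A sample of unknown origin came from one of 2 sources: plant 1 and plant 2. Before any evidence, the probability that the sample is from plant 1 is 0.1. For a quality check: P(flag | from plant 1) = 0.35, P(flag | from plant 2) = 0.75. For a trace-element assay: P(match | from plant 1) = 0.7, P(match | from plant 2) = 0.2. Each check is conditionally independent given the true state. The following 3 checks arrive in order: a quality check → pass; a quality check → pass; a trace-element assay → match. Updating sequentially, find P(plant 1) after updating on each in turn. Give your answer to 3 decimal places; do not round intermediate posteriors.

After a quality check='pass': P(plant 1) = 0.65·0.1000 / (0.65·0.1000 + 0.25·0.9000) ≈ 0.2241
After a quality check='pass': P(plant 1) = 0.65·0.2241 / (0.65·0.2241 + 0.25·0.7759) ≈ 0.4289
After a trace-element assay='match': P(plant 1) = 0.7·0.4289 / (0.7·0.4289 + 0.2·0.5711) ≈ 0.7244

0.724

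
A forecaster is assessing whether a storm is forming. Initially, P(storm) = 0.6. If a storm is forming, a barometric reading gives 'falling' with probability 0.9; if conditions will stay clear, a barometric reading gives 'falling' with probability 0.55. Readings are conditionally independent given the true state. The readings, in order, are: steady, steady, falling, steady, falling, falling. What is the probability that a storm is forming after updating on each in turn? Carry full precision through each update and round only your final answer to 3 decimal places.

0.067

Apply Bayes' rule sequentially, carrying P(storm) forward.
After 'steady': P(storm) = 0.1·0.6000 / (0.1·0.6000 + 0.45·0.4000) ≈ 0.2500
After 'steady': P(storm) = 0.1·0.2500 / (0.1·0.2500 + 0.45·0.7500) ≈ 0.0690
After 'falling': P(storm) = 0.9·0.0690 / (0.9·0.0690 + 0.55·0.9310) ≈ 0.1081
After 'steady': P(storm) = 0.1·0.1081 / (0.1·0.1081 + 0.45·0.8919) ≈ 0.0262
After 'falling': P(storm) = 0.9·0.0262 / (0.9·0.0262 + 0.55·0.9738) ≈ 0.0422
After 'falling': P(storm) = 0.9·0.0422 / (0.9·0.0422 + 0.55·0.9578) ≈ 0.0673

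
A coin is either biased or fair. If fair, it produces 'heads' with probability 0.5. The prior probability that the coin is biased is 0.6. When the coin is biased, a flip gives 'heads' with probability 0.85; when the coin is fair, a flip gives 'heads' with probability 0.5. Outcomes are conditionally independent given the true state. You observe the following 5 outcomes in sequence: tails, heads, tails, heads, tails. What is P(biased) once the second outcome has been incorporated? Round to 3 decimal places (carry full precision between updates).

0.433

After 'tails': P(biased) = 0.15·0.6000 / (0.15·0.6000 + 0.5·0.4000) ≈ 0.3103
After 'heads': P(biased) = 0.85·0.3103 / (0.85·0.3103 + 0.5·0.6897) ≈ 0.4334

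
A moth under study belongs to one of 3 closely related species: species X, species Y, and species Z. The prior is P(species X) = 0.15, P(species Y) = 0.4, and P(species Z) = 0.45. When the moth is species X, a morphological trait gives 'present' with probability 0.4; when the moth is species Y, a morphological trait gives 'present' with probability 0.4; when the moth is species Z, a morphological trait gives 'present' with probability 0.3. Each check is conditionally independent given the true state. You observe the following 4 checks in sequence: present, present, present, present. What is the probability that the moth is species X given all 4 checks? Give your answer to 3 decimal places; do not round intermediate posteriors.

0.217

After 'present': normaliser = 0.4·0.1500 + 0.4·0.4000 + 0.3·0.4500; P(species X) ≈ 0.1690, P(species Y) ≈ 0.4507, P(species Z) ≈ 0.3803
After 'present': normaliser = 0.4·0.1690 + 0.4·0.4507 + 0.3·0.3803; P(species X) ≈ 0.1868, P(species Y) ≈ 0.4981, P(species Z) ≈ 0.3152
After 'present': normaliser = 0.4·0.1868 + 0.4·0.4981 + 0.3·0.3152; P(species X) ≈ 0.2027, P(species Y) ≈ 0.5407, P(species Z) ≈ 0.2566
After 'present': normaliser = 0.4·0.2027 + 0.4·0.5407 + 0.3·0.2566; P(species X) ≈ 0.2166, P(species Y) ≈ 0.5777, P(species Z) ≈ 0.2056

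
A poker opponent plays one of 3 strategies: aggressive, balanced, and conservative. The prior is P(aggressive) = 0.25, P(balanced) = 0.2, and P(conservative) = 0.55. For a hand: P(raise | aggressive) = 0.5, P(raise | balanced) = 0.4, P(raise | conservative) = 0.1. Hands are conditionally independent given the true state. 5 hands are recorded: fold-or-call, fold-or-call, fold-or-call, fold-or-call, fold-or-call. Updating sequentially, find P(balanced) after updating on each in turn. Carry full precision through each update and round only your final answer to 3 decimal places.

0.045

After 'fold-or-call': normaliser = 0.5·0.2500 + 0.6·0.2000 + 0.9·0.5500; P(aggressive) ≈ 0.1689, P(balanced) ≈ 0.1622, P(conservative) ≈ 0.6689
After 'fold-or-call': normaliser = 0.5·0.1689 + 0.6·0.1622 + 0.9·0.6689; P(aggressive) ≈ 0.1078, P(balanced) ≈ 0.1241, P(conservative) ≈ 0.7681
After 'fold-or-call': normaliser = 0.5·0.1078 + 0.6·0.1241 + 0.9·0.7681; P(aggressive) ≈ 0.0657, P(balanced) ≈ 0.0909, P(conservative) ≈ 0.8434
After 'fold-or-call': normaliser = 0.5·0.0657 + 0.6·0.0909 + 0.9·0.8434; P(aggressive) ≈ 0.0388, P(balanced) ≈ 0.0644, P(conservative) ≈ 0.8968
After 'fold-or-call': normaliser = 0.5·0.0388 + 0.6·0.0644 + 0.9·0.8968; P(aggressive) ≈ 0.0224, P(balanced) ≈ 0.0447, P(conservative) ≈ 0.9329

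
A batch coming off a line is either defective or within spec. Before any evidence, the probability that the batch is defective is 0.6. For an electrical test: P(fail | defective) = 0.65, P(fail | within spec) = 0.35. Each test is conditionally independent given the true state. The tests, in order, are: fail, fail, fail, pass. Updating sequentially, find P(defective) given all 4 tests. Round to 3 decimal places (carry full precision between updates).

After 'fail': P(defective) = 0.65·0.6000 / (0.65·0.6000 + 0.35·0.4000) ≈ 0.7358
After 'fail': P(defective) = 0.65·0.7358 / (0.65·0.7358 + 0.35·0.2642) ≈ 0.8380
After 'fail': P(defective) = 0.65·0.8380 / (0.65·0.8380 + 0.35·0.1620) ≈ 0.9057
After 'pass': P(defective) = 0.35·0.9057 / (0.35·0.9057 + 0.65·0.0943) ≈ 0.8380

0.838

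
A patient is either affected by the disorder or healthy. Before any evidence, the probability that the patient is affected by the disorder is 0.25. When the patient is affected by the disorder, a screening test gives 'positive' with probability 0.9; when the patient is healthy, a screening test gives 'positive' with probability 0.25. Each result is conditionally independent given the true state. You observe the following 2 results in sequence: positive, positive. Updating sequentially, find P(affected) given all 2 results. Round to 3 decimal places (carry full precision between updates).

Each posterior becomes the prior for the next update.
After 'positive': P(affected) = 0.9·0.2500 / (0.9·0.2500 + 0.25·0.7500) ≈ 0.5455
After 'positive': P(affected) = 0.9·0.5455 / (0.9·0.5455 + 0.25·0.4545) ≈ 0.8120

0.812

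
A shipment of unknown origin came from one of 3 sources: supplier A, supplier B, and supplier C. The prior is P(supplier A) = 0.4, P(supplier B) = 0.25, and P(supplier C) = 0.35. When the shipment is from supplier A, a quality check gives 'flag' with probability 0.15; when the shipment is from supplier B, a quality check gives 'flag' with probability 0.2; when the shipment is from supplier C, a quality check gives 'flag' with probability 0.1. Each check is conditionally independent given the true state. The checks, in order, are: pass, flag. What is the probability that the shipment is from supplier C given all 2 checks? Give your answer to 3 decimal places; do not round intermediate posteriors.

0.257

After 'pass': normaliser = 0.85·0.4000 + 0.8·0.2500 + 0.9·0.3500; P(supplier A) ≈ 0.3977, P(supplier B) ≈ 0.2339, P(supplier C) ≈ 0.3684
After 'flag': normaliser = 0.15·0.3977 + 0.2·0.2339 + 0.1·0.3684; P(supplier A) ≈ 0.4163, P(supplier B) ≈ 0.3265, P(supplier C) ≈ 0.2571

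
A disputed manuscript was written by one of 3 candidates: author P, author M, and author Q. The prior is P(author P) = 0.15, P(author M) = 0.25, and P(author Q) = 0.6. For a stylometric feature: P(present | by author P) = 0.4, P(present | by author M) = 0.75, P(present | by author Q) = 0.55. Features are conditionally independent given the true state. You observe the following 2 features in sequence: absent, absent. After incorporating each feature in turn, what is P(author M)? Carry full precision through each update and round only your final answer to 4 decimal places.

After 'absent': normaliser = 0.6·0.1500 + 0.25·0.2500 + 0.45·0.6000; P(author P) ≈ 0.2130, P(author M) ≈ 0.1479, P(author Q) ≈ 0.6391
After 'absent': normaliser = 0.6·0.2130 + 0.25·0.1479 + 0.45·0.6391; P(author P) ≈ 0.2825, P(author M) ≈ 0.0818, P(author Q) ≈ 0.6357

0.0818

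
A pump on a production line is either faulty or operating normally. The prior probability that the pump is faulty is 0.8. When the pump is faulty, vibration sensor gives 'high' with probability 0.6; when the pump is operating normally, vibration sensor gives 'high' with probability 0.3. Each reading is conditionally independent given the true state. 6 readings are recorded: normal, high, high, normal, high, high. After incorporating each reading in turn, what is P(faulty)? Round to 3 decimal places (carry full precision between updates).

0.954

Apply Bayes' rule sequentially, carrying P(faulty) forward.
After 'normal': P(faulty) = 0.4·0.8000 / (0.4·0.8000 + 0.7·0.2000) ≈ 0.6957
After 'high': P(faulty) = 0.6·0.6957 / (0.6·0.6957 + 0.3·0.3043) ≈ 0.8205
After 'high': P(faulty) = 0.6·0.8205 / (0.6·0.8205 + 0.3·0.1795) ≈ 0.9014
After 'normal': P(faulty) = 0.4·0.9014 / (0.4·0.9014 + 0.7·0.0986) ≈ 0.8393
After 'high': P(faulty) = 0.6·0.8393 / (0.6·0.8393 + 0.3·0.1607) ≈ 0.9127
After 'high': P(faulty) = 0.6·0.9127 / (0.6·0.9127 + 0.3·0.0873) ≈ 0.9543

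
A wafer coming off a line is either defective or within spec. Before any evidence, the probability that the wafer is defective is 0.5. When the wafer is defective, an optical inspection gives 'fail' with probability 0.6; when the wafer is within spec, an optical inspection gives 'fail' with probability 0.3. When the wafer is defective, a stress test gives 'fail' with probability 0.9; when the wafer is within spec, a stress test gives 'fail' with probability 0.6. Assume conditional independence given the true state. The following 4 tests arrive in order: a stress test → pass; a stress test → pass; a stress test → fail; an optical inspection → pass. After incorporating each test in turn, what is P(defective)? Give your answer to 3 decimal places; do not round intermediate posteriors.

0.051

After a stress test='pass': P(defective) = 0.1·0.5000 / (0.1·0.5000 + 0.4·0.5000) ≈ 0.2000
After a stress test='pass': P(defective) = 0.1·0.2000 / (0.1·0.2000 + 0.4·0.8000) ≈ 0.0588
After a stress test='fail': P(defective) = 0.9·0.0588 / (0.9·0.0588 + 0.6·0.9412) ≈ 0.0857
After an optical inspection='pass': P(defective) = 0.4·0.0857 / (0.4·0.0857 + 0.7·0.9143) ≈ 0.0508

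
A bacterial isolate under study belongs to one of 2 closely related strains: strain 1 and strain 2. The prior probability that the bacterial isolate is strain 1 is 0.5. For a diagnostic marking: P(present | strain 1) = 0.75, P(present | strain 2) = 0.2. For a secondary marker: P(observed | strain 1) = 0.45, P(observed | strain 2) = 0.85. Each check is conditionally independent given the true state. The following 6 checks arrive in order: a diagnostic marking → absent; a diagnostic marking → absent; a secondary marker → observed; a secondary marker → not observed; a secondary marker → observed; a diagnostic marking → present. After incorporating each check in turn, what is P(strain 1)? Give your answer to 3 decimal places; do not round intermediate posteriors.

After a diagnostic marking='absent': P(strain 1) = 0.25·0.5000 / (0.25·0.5000 + 0.8·0.5000) ≈ 0.2381
After a diagnostic marking='absent': P(strain 1) = 0.25·0.2381 / (0.25·0.2381 + 0.8·0.7619) ≈ 0.0890
After a secondary marker='observed': P(strain 1) = 0.45·0.0890 / (0.45·0.0890 + 0.85·0.9110) ≈ 0.0492
After a secondary marker='not observed': P(strain 1) = 0.55·0.0492 / (0.55·0.0492 + 0.15·0.9508) ≈ 0.1594
After a secondary marker='observed': P(strain 1) = 0.45·0.1594 / (0.45·0.1594 + 0.85·0.8406) ≈ 0.0912
After a diagnostic marking='present': P(strain 1) = 0.75·0.0912 / (0.75·0.0912 + 0.2·0.9088) ≈ 0.2734

0.273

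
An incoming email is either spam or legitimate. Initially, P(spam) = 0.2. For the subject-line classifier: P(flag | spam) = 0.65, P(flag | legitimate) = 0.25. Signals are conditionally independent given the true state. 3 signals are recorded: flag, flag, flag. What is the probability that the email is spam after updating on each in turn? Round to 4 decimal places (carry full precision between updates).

0.8146

Apply Bayes' rule sequentially, carrying P(spam) forward.
After 'flag': P(spam) = 0.65·0.2000 / (0.65·0.2000 + 0.25·0.8000) ≈ 0.3939
After 'flag': P(spam) = 0.65·0.3939 / (0.65·0.3939 + 0.25·0.6061) ≈ 0.6283
After 'flag': P(spam) = 0.65·0.6283 / (0.65·0.6283 + 0.25·0.3717) ≈ 0.8146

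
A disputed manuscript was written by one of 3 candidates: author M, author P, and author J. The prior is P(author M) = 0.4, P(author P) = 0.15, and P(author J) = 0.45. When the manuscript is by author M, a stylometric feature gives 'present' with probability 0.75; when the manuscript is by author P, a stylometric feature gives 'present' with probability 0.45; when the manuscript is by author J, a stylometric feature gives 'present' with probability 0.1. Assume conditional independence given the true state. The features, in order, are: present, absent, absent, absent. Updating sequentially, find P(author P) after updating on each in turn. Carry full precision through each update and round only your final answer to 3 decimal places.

Each posterior becomes the prior for the next update.
After 'present': normaliser = 0.75·0.4000 + 0.45·0.1500 + 0.1·0.4500; P(author M) ≈ 0.7273, P(author P) ≈ 0.1636, P(author J) ≈ 0.1091
After 'absent': normaliser = 0.25·0.7273 + 0.55·0.1636 + 0.9·0.1091; P(author M) ≈ 0.4914, P(author P) ≈ 0.2432, P(author J) ≈ 0.2654
After 'absent': normaliser = 0.25·0.4914 + 0.55·0.2432 + 0.9·0.2654; P(author M) ≈ 0.2480, P(author P) ≈ 0.2700, P(author J) ≈ 0.4820
After 'absent': normaliser = 0.25·0.2480 + 0.55·0.2700 + 0.9·0.4820; P(author M) ≈ 0.0962, P(author P) ≈ 0.2305, P(author J) ≈ 0.6733

0.230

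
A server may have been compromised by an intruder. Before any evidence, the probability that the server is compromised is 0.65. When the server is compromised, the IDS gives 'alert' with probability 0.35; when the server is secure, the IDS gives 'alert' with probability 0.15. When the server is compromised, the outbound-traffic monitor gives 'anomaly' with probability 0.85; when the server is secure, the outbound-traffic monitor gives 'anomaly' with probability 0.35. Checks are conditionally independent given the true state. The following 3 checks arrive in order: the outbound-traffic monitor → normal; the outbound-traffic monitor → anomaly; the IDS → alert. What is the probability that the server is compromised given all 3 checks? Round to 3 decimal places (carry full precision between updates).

After the outbound-traffic monitor='normal': P(compromised) = 0.15·0.6500 / (0.15·0.6500 + 0.65·0.3500) ≈ 0.3000
After the outbound-traffic monitor='anomaly': P(compromised) = 0.85·0.3000 / (0.85·0.3000 + 0.35·0.7000) ≈ 0.5100
After the IDS='alert': P(compromised) = 0.35·0.5100 / (0.35·0.5100 + 0.15·0.4900) ≈ 0.7083

0.708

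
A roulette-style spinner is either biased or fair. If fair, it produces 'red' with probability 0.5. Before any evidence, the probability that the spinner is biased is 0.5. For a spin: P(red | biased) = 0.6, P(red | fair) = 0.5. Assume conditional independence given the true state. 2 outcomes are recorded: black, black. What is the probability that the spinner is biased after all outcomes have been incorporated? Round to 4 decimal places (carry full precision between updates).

0.3902

After 'black': P(biased) = 0.4·0.5000 / (0.4·0.5000 + 0.5·0.5000) ≈ 0.4444
After 'black': P(biased) = 0.4·0.4444 / (0.4·0.4444 + 0.5·0.5556) ≈ 0.3902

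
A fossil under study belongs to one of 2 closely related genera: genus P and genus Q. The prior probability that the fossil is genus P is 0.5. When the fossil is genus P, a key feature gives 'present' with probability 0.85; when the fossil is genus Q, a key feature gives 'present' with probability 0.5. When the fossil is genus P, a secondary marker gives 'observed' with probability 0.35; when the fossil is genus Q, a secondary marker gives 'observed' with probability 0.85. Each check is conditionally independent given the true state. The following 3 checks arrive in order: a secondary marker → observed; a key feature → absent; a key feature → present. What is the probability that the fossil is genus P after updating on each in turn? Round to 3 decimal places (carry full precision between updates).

Each posterior becomes the prior for the next update.
After a secondary marker='observed': P(genus P) = 0.35·0.5000 / (0.35·0.5000 + 0.85·0.5000) ≈ 0.2917
After a key feature='absent': P(genus P) = 0.15·0.2917 / (0.15·0.2917 + 0.5·0.7083) ≈ 0.1099
After a key feature='present': P(genus P) = 0.85·0.1099 / (0.85·0.1099 + 0.5·0.8901) ≈ 0.1736

0.174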